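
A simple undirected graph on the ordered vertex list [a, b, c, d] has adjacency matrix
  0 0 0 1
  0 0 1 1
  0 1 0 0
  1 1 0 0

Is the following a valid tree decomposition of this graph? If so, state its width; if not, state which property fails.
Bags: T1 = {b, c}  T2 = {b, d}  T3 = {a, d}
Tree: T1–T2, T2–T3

Every vertex of G appears in some bag (union = {a, b, c, d}); every edge is covered by a bag; and for each vertex v the set of bags containing v is connected in the bag tree. The decomposition is therefore valid. The largest bag has 2 vertices, so the width is 1.

Yes; width 1.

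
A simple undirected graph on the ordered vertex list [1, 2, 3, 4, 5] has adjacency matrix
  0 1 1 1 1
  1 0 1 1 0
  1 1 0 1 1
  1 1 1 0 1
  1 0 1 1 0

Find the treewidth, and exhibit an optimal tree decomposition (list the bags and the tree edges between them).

Treewidth 3.
One such decomposition:
Bags: B1 = {1, 3, 4, 5}  B2 = {1, 2, 3, 4}
Tree: B1–B2

The largest bag has 4 vertices, giving width 3; this decomposition certifies tw(G) ≤ 3. On the other hand G contains the 4-clique {1, 2, 3, 4}. A clique must lie in a single bag of any decomposition, so no decomposition can have width below 3. Hence tw(G) = 3 exactly.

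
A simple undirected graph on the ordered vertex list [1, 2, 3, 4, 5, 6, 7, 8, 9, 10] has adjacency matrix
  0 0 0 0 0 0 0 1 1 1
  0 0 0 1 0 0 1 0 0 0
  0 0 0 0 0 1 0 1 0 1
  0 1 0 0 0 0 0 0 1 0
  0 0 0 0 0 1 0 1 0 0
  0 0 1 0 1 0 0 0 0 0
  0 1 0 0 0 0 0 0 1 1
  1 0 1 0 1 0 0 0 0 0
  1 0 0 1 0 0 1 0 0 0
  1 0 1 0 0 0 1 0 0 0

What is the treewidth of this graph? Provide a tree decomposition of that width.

The largest bag has 3 vertices, giving width 2; this decomposition certifies tw(G) ≤ 2. Since 6–5–8–3–6 is a cycle in G, G is not acyclic. Forests are exactly the graphs of treewidth ≤ 1, so tw(G) ≥ 2. Hence tw(G) = 2 exactly.

Treewidth 2.
One optimal decomposition is:
Bags: B1 = {3, 5, 6}  B2 = {3, 5, 8}  B3 = {3, 8, 10}  B4 = {1, 8, 10}  B5 = {1, 7, 10}  B6 = {1, 7, 9}  B7 = {2, 7, 9}  B8 = {2, 4, 9}
Tree: B1–B2, B2–B3, B3–B4, B4–B5, B5–B6, B6–B7, B7–B8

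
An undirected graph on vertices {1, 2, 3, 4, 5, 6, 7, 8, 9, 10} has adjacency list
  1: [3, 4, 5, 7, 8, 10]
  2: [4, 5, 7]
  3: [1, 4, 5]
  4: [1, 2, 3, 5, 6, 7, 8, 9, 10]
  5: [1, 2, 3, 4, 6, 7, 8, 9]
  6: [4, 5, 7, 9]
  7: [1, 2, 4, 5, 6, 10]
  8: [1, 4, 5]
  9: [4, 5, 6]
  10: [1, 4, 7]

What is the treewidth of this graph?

3

A width-3 tree decomposition is:
Bags: B1 = {1, 4, 5, 8}  B2 = {1, 4, 5, 7}  B3 = {1, 4, 7, 10}  B4 = {2, 4, 5, 7}  B5 = {4, 5, 6, 7}  B6 = {1, 3, 4, 5}  B7 = {4, 5, 6, 9}
Tree: B1–B2, B2–B3, B2–B4, B2–B5, B1–B6, B5–B7
Each bag holds 4 vertices, so the decomposition has width 3, which upper-bounds the treewidth. For the lower bound, the 4 vertices {1, 4, 7, 10} are pairwise adjacent, and any tree decomposition puts a clique entirely inside one bag — forcing width ≥ 3. Combining the bounds, tw(G) = 3.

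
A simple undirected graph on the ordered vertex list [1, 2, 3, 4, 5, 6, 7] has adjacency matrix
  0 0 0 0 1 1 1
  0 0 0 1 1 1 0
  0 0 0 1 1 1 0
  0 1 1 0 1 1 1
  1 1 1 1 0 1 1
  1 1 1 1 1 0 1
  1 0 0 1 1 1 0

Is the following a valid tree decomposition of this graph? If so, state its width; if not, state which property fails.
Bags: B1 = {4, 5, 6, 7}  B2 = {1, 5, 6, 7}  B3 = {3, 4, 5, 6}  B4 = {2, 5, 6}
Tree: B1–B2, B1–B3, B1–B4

No — edge (4,2) lies in no bag.

A tree decomposition must satisfy three properties: every vertex lies in some bag; for every edge, both endpoints lie together in some bag; and for every vertex, the bags containing it form a connected subtree. Here edge (4,2) lies in no bag, so the decomposition is invalid.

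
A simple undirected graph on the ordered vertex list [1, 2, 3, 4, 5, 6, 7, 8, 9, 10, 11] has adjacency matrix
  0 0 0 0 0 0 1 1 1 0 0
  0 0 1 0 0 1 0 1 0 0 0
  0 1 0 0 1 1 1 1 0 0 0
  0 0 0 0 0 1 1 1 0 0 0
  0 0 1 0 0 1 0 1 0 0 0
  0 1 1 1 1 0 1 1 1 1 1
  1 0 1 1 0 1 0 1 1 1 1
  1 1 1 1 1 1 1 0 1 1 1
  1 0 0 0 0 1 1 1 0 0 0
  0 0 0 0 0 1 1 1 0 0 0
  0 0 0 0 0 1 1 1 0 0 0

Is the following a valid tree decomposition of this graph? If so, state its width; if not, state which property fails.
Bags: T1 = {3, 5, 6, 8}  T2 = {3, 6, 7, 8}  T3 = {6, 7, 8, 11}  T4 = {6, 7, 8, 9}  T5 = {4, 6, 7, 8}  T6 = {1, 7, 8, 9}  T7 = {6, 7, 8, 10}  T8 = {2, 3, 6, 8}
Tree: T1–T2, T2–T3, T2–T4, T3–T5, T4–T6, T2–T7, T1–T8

Yes; width 3.

Every vertex of G appears in some bag (union = {1, 2, 3, 4, 5, 6, 7, 8, 9, 10, 11}); every edge is covered by a bag; and for each vertex v the set of bags containing v is connected in the bag tree. The decomposition is therefore valid. The largest bag has 4 vertices, so the width is 3.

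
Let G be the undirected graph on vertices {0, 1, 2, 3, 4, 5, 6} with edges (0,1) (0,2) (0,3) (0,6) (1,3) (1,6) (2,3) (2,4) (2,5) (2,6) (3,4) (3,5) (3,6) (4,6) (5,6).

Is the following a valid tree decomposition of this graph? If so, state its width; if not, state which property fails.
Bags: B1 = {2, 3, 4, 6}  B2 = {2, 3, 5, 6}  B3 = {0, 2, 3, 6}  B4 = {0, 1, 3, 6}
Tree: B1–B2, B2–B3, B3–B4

Yes; width 3.

Checking the three conditions: (i) the bags cover all of {0, 1, 2, 3, 4, 5, 6}; (ii) for each edge, some bag contains both endpoints; (iii) the bags containing any fixed vertex form a subtree. All hold, so the decomposition is valid with width 4 − 1 = 3.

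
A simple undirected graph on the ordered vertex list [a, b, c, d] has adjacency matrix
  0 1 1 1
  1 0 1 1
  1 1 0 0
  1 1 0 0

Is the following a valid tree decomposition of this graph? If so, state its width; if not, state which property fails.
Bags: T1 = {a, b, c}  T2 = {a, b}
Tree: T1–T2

No — vertex d appears in no bag.

A tree decomposition must satisfy three properties: every vertex lies in some bag; for every edge, both endpoints lie together in some bag; and for every vertex, the bags containing it form a connected subtree. Here vertex d appears in no bag, so the decomposition is invalid.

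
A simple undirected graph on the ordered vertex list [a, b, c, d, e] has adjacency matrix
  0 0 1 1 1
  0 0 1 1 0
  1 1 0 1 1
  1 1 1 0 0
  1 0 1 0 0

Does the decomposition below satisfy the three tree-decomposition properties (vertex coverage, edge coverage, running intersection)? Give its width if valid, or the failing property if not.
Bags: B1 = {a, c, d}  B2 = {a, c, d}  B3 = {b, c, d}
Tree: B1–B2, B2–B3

No — vertex e appears in no bag.

A tree decomposition must satisfy three properties: every vertex lies in some bag; for every edge, both endpoints lie together in some bag; and for every vertex, the bags containing it form a connected subtree. Here vertex e appears in no bag, so the decomposition is invalid.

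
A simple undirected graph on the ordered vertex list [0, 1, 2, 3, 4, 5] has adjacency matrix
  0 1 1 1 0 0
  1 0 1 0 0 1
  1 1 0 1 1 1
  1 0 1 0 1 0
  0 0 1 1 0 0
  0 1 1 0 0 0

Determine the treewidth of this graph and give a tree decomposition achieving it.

Every bag has size at most 3, so the width is 3 − 1 = 2 and tw(G) ≤ 2. Conversely, {0, 1, 2} is a clique of size 3, and the vertices of any clique must share a bag in every tree decomposition; so some bag has ≥ 3 vertices and tw(G) ≥ 2. The upper and lower bounds meet at 2, so that is the treewidth.

Treewidth 2.
Bags: B1 = {0, 1, 2}  B2 = {1, 2, 5}  B3 = {0, 2, 3}  B4 = {2, 3, 4}
Tree: B1–B2, B1–B3, B3–B4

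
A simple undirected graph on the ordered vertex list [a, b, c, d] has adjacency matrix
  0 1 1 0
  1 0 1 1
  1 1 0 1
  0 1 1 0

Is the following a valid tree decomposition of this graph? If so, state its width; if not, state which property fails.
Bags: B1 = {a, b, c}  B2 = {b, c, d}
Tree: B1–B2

Vertex coverage: the bags together contain {a, b, c, d}, the full vertex set. Edge coverage: each edge of G has both endpoints in at least one bag. Running intersection: for every vertex, the bags containing it form a connected subtree. All three properties hold, so this is a valid tree decomposition of width max|bag| − 1 = 2, and hence tw(G) ≤ 2.

Yes; width 2.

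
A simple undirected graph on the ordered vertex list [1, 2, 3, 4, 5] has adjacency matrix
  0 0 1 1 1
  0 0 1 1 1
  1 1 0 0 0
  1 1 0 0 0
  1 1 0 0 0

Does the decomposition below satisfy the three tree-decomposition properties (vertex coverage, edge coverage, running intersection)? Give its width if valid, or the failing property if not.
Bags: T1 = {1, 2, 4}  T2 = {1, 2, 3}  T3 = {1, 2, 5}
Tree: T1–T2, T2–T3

Yes; width 2.

Vertex coverage: the bags together contain {1, 2, 3, 4, 5}, the full vertex set. Edge coverage: each edge of G has both endpoints in at least one bag. Running intersection: for every vertex, the bags containing it form a connected subtree. All three properties hold, so this is a valid tree decomposition of width max|bag| − 1 = 2, and hence tw(G) ≤ 2.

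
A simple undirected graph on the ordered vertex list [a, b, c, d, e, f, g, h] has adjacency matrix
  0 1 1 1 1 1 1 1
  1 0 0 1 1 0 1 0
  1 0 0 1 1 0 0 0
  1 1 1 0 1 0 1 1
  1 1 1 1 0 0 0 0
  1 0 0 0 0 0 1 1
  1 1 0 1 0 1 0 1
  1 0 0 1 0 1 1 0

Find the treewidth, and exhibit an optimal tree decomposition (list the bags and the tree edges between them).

Each bag holds 4 vertices, so the decomposition has width 3, which upper-bounds the treewidth. Conversely, {a, d, g, h} is a clique of size 4, and the vertices of any clique must share a bag in every tree decomposition; so some bag has ≥ 4 vertices and tw(G) ≥ 3. The upper and lower bounds meet at 3, so that is the treewidth.

Treewidth 3.
One such decomposition:
Bags: B1 = {a, b, d, g}  B2 = {a, b, d, e}  B3 = {a, d, g, h}  B4 = {a, c, d, e}  B5 = {a, f, g, h}
Tree: B1–B2, B1–B3, B2–B4, B3–B5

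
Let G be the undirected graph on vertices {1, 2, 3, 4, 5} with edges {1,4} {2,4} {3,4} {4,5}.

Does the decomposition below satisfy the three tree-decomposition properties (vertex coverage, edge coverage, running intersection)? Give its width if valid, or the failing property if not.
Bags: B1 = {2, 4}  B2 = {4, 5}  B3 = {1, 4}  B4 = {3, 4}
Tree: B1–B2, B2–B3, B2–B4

Yes; width 1.

Vertex coverage: the bags together contain {1, 2, 3, 4, 5}, the full vertex set. Edge coverage: each edge of G has both endpoints in at least one bag. Running intersection: for every vertex, the bags containing it form a connected subtree. All three properties hold, so this is a valid tree decomposition of width max|bag| − 1 = 1, and hence tw(G) ≤ 1.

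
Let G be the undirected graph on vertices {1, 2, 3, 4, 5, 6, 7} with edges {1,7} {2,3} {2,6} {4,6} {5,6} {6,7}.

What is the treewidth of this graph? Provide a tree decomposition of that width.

Treewidth 1.
One optimal decomposition is:
Bags: B1 = {2, 6}  B2 = {4, 6}  B3 = {2, 3}  B4 = {5, 6}  B5 = {6, 7}  B6 = {1, 7}
Tree: B1–B2, B1–B3, B1–B4, B1–B5, B5–B6

The largest bag has 2 vertices, giving width 1; this decomposition certifies tw(G) ≤ 1. Any graph with an edge has treewidth ≥ 1, and G has the edge 2–6. Hence tw(G) = 1 exactly.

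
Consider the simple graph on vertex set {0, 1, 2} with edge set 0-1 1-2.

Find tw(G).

1

A width-1 tree decomposition is:
Bags: B1 = {0, 1}  B2 = {1, 2}
Tree: B1–B2
Each bag holds 2 vertices, so the decomposition has width 1, which upper-bounds the treewidth. G has an edge, so its treewidth is at least 1. Hence tw(G) = 1 exactly.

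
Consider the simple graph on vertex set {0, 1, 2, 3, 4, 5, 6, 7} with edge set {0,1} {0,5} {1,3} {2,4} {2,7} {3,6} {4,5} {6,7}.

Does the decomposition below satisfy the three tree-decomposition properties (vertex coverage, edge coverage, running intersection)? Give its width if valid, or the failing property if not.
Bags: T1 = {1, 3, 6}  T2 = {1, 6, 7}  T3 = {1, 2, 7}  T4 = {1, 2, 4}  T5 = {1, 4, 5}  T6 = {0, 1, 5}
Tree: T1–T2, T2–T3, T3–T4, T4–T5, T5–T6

Every vertex of G appears in some bag (union = {0, 1, 2, 3, 4, 5, 6, 7}); every edge is covered by a bag; and for each vertex v the set of bags containing v is connected in the bag tree. The decomposition is therefore valid. The largest bag has 3 vertices, so the width is 2.

Yes; width 2.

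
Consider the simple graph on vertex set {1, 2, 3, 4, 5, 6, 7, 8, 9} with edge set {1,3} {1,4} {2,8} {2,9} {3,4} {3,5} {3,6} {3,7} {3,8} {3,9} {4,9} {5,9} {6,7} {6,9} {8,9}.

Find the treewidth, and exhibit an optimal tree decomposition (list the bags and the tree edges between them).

Treewidth 2.
Bags: B1 = {3, 6, 9}  B2 = {3, 6, 7}  B3 = {3, 8, 9}  B4 = {3, 4, 9}  B5 = {1, 3, 4}  B6 = {3, 5, 9}  B7 = {2, 8, 9}
Tree: B1–B2, B1–B3, B1–B4, B4–B5, B4–B6, B3–B7

The largest bag has 3 vertices, giving width 2; this decomposition certifies tw(G) ≤ 2. For the lower bound, the 3 vertices {2, 8, 9} are pairwise adjacent, and any tree decomposition puts a clique entirely inside one bag — forcing width ≥ 2. Combining the bounds, tw(G) = 2.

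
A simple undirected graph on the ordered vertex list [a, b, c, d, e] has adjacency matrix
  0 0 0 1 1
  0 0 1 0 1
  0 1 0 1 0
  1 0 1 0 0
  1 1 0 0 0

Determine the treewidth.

A width-2 tree decomposition is:
Bags: B1 = {a, b, e}  B2 = {a, b, d}  B3 = {b, c, d}
Tree: B1–B2, B2–B3
The largest bag has 3 vertices, giving width 2; this decomposition certifies tw(G) ≤ 2. For the lower bound, G contains the cycle b–e–a–d–c–b, so G is not a forest; only forests have treewidth ≤ 1, hence tw(G) ≥ 2. Therefore the treewidth is 2.

2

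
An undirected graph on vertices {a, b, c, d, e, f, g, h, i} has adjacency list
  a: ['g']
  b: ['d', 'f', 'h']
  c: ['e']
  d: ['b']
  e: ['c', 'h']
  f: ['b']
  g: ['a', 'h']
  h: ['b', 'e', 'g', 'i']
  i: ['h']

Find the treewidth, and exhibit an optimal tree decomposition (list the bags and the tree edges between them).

Every bag has size at most 2, so the width is 2 − 1 = 1 and tw(G) ≤ 1. G has an edge, so its treewidth is at least 1. Hence tw(G) = 1 exactly.

Treewidth 1.
One such decomposition:
Bags: B1 = {b, h}  B2 = {h, i}  B3 = {g, h}  B4 = {e, h}  B5 = {c, e}  B6 = {b, f}  B7 = {b, d}  B8 = {a, g}
Tree: B1–B2, B2–B3, B2–B4, B4–B5, B1–B6, B6–B7, B3–B8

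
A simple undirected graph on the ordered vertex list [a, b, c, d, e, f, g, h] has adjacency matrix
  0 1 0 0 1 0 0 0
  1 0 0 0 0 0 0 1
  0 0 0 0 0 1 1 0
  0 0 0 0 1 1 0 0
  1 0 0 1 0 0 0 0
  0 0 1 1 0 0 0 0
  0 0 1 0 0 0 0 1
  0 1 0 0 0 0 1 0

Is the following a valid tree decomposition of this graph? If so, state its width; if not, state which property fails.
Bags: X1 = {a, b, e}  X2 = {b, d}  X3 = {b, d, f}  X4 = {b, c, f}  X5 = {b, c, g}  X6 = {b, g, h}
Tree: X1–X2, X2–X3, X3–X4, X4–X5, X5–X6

A tree decomposition must satisfy three properties: every vertex lies in some bag; for every edge, both endpoints lie together in some bag; and for every vertex, the bags containing it form a connected subtree. Here edge (e,d) lies in no bag, so the decomposition is invalid.

No — edge (e,d) lies in no bag.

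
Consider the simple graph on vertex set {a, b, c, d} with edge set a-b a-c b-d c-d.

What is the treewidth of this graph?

2

A width-2 tree decomposition is:
Bags: B1 = {b, c, d}  B2 = {a, b, c}
Tree: B1–B2
Every bag has size at most 3, so the width is 3 − 1 = 2 and tw(G) ≤ 2. Since b–d–c–a–b is a cycle in G, G is not acyclic. Forests are exactly the graphs of treewidth ≤ 1, so tw(G) ≥ 2. Therefore the treewidth is 2.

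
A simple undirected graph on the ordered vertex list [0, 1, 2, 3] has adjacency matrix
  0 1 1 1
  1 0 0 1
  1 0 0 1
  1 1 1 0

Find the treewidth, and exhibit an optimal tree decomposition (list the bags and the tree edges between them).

Each bag holds 3 vertices, so the decomposition has width 2, which upper-bounds the treewidth. Conversely, {0, 1, 3} is a clique of size 3, and the vertices of any clique must share a bag in every tree decomposition; so some bag has ≥ 3 vertices and tw(G) ≥ 2. The upper and lower bounds meet at 2, so that is the treewidth.

Treewidth 2.
Bags: B1 = {0, 2, 3}  B2 = {0, 1, 3}
Tree: B1–B2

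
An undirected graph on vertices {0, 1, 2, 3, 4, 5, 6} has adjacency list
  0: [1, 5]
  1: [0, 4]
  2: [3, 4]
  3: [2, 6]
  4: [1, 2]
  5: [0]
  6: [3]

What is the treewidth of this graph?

1

A width-1 tree decomposition is:
Bags: B1 = {3, 6}  B2 = {2, 3}  B3 = {2, 4}  B4 = {1, 4}  B5 = {0, 1}  B6 = {0, 5}
Tree: B1–B2, B2–B3, B3–B4, B4–B5, B5–B6
Every bag has size at most 2, so the width is 2 − 1 = 1 and tw(G) ≤ 1. Any graph with an edge has treewidth ≥ 1, and G has the edge 6–3. Combining the bounds, tw(G) = 1.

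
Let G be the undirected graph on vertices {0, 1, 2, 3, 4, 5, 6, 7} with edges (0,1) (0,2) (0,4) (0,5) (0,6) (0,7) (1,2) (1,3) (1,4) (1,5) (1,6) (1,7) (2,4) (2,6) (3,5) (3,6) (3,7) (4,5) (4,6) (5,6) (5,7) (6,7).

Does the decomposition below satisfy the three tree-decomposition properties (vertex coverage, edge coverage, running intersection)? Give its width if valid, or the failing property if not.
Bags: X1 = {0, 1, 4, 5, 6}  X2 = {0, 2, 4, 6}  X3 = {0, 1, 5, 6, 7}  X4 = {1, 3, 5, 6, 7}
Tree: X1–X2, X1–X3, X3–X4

A tree decomposition must satisfy three properties: every vertex lies in some bag; for every edge, both endpoints lie together in some bag; and for every vertex, the bags containing it form a connected subtree. Here edge (1,2) lies in no bag, so the decomposition is invalid.

No — edge (1,2) lies in no bag.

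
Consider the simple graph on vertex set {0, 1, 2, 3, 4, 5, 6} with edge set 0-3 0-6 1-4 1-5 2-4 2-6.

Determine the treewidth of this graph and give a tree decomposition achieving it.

Treewidth 1.
One optimal decomposition is:
Bags: B1 = {1, 5}  B2 = {1, 4}  B3 = {2, 4}  B4 = {2, 6}  B5 = {0, 6}  B6 = {0, 3}
Tree: B1–B2, B2–B3, B3–B4, B4–B5, B5–B6

The largest bag has 2 vertices, giving width 1; this decomposition certifies tw(G) ≤ 1. Any graph with an edge has treewidth ≥ 1, and G has the edge 5–1. The upper and lower bounds meet at 1, so that is the treewidth.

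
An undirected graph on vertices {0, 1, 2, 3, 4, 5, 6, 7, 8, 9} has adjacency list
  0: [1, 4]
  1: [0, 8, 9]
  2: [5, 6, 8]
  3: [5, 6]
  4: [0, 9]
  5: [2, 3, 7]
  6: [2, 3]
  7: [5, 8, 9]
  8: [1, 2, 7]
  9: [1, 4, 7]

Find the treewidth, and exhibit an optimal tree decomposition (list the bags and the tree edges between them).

Treewidth 2.
One optimal decomposition is:
Bags: B1 = {0, 1, 4}  B2 = {1, 4, 9}  B3 = {1, 8, 9}  B4 = {7, 8, 9}  B5 = {2, 7, 8}  B6 = {2, 5, 7}  B7 = {2, 5, 6}  B8 = {3, 5, 6}
Tree: B1–B2, B2–B3, B3–B4, B4–B5, B5–B6, B6–B7, B7–B8

The largest bag has 3 vertices, giving width 2; this decomposition certifies tw(G) ≤ 2. The edges 0–4–9–1–0 form a cycle, so G is not a tree and its treewidth is at least 2. Therefore the treewidth is 2.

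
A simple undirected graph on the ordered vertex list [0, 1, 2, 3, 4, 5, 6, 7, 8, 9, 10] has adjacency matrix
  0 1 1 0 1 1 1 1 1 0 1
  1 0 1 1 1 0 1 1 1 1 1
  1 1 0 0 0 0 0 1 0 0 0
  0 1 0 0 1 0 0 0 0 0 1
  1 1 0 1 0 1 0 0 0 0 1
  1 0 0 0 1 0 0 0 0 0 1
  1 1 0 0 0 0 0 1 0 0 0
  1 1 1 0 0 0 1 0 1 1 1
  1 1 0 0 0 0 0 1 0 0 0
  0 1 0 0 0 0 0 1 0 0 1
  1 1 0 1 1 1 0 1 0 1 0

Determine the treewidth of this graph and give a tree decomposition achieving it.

Every bag has size at most 4, so the width is 4 − 1 = 3 and tw(G) ≤ 3. On the other hand G contains the 4-clique {0, 1, 4, 10}. A clique must lie in a single bag of any decomposition, so no decomposition can have width below 3. Combining the bounds, tw(G) = 3.

Treewidth 3.
Bags: B1 = {0, 1, 4, 10}  B2 = {0, 1, 7, 10}  B3 = {0, 1, 7, 8}  B4 = {1, 3, 4, 10}  B5 = {0, 1, 2, 7}  B6 = {0, 1, 6, 7}  B7 = {0, 4, 5, 10}  B8 = {1, 7, 9, 10}
Tree: B1–B2, B2–B3, B1–B4, B3–B5, B3–B6, B1–B7, B2–B8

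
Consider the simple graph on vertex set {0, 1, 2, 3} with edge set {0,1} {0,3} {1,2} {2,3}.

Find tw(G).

A width-2 tree decomposition is:
Bags: B1 = {1, 2, 3}  B2 = {0, 1, 3}
Tree: B1–B2
Each bag holds 3 vertices, so the decomposition has width 2, which upper-bounds the treewidth. For the lower bound, G contains the cycle 3–2–1–0–3, so G is not a forest; only forests have treewidth ≤ 1, hence tw(G) ≥ 2. Hence tw(G) = 2 exactly.

2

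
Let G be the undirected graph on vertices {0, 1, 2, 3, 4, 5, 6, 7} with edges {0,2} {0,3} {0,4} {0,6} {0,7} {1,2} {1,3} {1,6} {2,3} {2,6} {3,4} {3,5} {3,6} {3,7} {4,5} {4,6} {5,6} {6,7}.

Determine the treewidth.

3

A width-3 tree decomposition is:
Bags: B1 = {0, 3, 4, 6}  B2 = {0, 3, 6, 7}  B3 = {3, 4, 5, 6}  B4 = {0, 2, 3, 6}  B5 = {1, 2, 3, 6}
Tree: B1–B2, B1–B3, B1–B4, B4–B5
Each bag holds 4 vertices, so the decomposition has width 3, which upper-bounds the treewidth. For the lower bound, the 4 vertices {0, 2, 3, 6} are pairwise adjacent, and any tree decomposition puts a clique entirely inside one bag — forcing width ≥ 3. Therefore the treewidth is 3.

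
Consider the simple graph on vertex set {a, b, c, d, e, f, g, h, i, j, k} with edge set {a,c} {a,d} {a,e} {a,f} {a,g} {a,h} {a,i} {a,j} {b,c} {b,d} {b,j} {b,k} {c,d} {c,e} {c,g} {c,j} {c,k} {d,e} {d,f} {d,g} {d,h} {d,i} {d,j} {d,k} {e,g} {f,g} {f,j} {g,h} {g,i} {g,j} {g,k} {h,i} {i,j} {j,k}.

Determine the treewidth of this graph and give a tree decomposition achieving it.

Every bag has size at most 5, so the width is 5 − 1 = 4 and tw(G) ≤ 4. On the other hand G contains the 5-clique {a, c, d, g, j}. A clique must lie in a single bag of any decomposition, so no decomposition can have width below 4. Therefore the treewidth is 4.

Treewidth 4.
Bags: B1 = {a, c, d, g, j}  B2 = {a, d, f, g, j}  B3 = {a, c, d, e, g}  B4 = {c, d, g, j, k}  B5 = {a, d, g, i, j}  B6 = {b, c, d, j, k}  B7 = {a, d, g, h, i}
Tree: B1–B2, B1–B3, B1–B4, B2–B5, B4–B6, B5–B7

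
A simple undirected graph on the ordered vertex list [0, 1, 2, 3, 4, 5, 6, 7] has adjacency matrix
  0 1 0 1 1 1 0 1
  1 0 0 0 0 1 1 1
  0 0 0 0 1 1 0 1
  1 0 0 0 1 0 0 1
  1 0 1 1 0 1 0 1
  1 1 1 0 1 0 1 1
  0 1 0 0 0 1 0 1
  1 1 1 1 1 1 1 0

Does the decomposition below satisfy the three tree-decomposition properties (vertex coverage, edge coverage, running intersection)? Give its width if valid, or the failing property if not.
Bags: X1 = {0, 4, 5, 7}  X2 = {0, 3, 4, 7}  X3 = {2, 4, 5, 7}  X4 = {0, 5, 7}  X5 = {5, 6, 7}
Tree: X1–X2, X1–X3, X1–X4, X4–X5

No — vertex 1 appears in no bag.

A tree decomposition must satisfy three properties: every vertex lies in some bag; for every edge, both endpoints lie together in some bag; and for every vertex, the bags containing it form a connected subtree. Here vertex 1 appears in no bag, so the decomposition is invalid.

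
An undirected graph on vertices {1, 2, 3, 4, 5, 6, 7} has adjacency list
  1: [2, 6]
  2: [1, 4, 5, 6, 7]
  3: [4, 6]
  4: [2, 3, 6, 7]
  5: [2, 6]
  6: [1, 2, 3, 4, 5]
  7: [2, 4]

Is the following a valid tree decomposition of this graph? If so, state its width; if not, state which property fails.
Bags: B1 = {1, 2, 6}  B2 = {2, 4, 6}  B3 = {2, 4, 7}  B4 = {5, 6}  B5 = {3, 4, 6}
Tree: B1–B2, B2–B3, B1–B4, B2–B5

No — edge (2,5) lies in no bag.

A tree decomposition must satisfy three properties: every vertex lies in some bag; for every edge, both endpoints lie together in some bag; and for every vertex, the bags containing it form a connected subtree. Here edge (2,5) lies in no bag, so the decomposition is invalid.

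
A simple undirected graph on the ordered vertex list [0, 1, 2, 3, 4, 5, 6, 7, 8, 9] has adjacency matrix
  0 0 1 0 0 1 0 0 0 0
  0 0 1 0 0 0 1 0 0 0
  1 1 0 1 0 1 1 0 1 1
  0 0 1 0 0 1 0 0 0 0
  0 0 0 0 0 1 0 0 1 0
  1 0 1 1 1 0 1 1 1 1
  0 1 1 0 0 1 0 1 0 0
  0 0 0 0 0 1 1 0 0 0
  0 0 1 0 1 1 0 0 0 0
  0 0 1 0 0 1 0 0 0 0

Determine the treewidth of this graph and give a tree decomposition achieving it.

Each bag holds 3 vertices, so the decomposition has width 2, which upper-bounds the treewidth. On the other hand G contains the 3-clique {1, 2, 6}. A clique must lie in a single bag of any decomposition, so no decomposition can have width below 2. Combining the bounds, tw(G) = 2.

Treewidth 2.
One such decomposition:
Bags: B1 = {2, 5, 9}  B2 = {2, 5, 8}  B3 = {2, 5, 6}  B4 = {4, 5, 8}  B5 = {1, 2, 6}  B6 = {0, 2, 5}  B7 = {2, 3, 5}  B8 = {5, 6, 7}
Tree: B1–B2, B1–B3, B2–B4, B3–B5, B1–B6, B1–B7, B3–B8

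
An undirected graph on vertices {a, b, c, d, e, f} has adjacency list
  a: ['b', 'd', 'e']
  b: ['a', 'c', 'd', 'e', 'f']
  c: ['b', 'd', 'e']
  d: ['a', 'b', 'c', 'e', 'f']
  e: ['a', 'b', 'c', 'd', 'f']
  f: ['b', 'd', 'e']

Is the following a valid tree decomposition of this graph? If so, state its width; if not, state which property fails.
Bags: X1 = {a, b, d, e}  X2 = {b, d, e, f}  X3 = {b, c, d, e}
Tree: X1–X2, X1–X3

Yes; width 3.

Checking the three conditions: (i) the bags cover all of {a, b, c, d, e, f}; (ii) for each edge, some bag contains both endpoints; (iii) the bags containing any fixed vertex form a subtree. All hold, so the decomposition is valid with width 4 − 1 = 3.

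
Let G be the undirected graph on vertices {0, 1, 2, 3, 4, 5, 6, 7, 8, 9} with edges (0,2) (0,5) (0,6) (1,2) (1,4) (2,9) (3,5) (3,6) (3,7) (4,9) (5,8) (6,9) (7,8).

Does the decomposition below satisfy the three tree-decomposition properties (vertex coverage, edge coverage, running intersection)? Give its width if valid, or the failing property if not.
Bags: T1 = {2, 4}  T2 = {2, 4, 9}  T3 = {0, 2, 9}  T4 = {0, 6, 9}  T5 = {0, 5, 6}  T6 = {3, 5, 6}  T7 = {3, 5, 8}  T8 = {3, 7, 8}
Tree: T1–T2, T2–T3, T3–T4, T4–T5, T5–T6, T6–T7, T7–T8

No — vertex 1 appears in no bag.

A tree decomposition must satisfy three properties: every vertex lies in some bag; for every edge, both endpoints lie together in some bag; and for every vertex, the bags containing it form a connected subtree. Here vertex 1 appears in no bag, so the decomposition is invalid.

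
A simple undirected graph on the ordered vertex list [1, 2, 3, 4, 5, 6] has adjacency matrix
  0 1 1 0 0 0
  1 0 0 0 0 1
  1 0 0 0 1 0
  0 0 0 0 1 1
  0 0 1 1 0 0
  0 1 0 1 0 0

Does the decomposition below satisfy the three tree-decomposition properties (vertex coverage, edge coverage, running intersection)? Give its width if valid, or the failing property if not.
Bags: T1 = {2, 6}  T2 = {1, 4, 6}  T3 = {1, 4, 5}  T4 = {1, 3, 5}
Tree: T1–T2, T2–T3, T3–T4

A tree decomposition must satisfy three properties: every vertex lies in some bag; for every edge, both endpoints lie together in some bag; and for every vertex, the bags containing it form a connected subtree. Here edge (1,2) lies in no bag, so the decomposition is invalid.

No — edge (1,2) lies in no bag.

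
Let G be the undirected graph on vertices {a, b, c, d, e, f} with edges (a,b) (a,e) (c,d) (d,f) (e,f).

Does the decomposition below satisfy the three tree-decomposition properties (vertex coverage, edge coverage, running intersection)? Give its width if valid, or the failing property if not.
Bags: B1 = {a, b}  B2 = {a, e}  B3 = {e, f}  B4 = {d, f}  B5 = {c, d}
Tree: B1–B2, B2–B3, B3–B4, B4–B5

Vertex coverage: the bags together contain {a, b, c, d, e, f}, the full vertex set. Edge coverage: each edge of G has both endpoints in at least one bag. Running intersection: for every vertex, the bags containing it form a connected subtree. All three properties hold, so this is a valid tree decomposition of width max|bag| − 1 = 1, and hence tw(G) ≤ 1.

Yes; width 1.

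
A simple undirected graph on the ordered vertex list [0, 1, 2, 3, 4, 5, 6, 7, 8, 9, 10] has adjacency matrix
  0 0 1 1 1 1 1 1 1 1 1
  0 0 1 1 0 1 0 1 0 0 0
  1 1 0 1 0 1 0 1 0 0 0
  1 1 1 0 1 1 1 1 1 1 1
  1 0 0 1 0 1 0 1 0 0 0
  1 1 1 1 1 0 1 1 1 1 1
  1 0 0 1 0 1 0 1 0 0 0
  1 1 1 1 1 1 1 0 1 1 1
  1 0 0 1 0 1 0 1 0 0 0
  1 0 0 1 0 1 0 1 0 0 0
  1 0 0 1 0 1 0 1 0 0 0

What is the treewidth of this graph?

4

A width-4 tree decomposition is:
Bags: B1 = {0, 3, 5, 6, 7}  B2 = {0, 3, 4, 5, 7}  B3 = {0, 3, 5, 7, 9}  B4 = {0, 2, 3, 5, 7}  B5 = {1, 2, 3, 5, 7}  B6 = {0, 3, 5, 7, 10}  B7 = {0, 3, 5, 7, 8}
Tree: B1–B2, B1–B3, B1–B4, B4–B5, B4–B6, B6–B7
The largest bag has 5 vertices, giving width 4; this decomposition certifies tw(G) ≤ 4. For the lower bound, the 5 vertices {0, 2, 3, 5, 7} are pairwise adjacent, and any tree decomposition puts a clique entirely inside one bag — forcing width ≥ 4. Combining the bounds, tw(G) = 4.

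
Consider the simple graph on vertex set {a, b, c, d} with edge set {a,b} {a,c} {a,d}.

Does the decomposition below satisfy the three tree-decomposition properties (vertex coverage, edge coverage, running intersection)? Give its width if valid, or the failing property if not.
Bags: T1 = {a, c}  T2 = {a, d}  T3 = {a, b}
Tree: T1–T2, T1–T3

Yes; width 1.

Every vertex of G appears in some bag (union = {a, b, c, d}); every edge is covered by a bag; and for each vertex v the set of bags containing v is connected in the bag tree. The decomposition is therefore valid. The largest bag has 2 vertices, so the width is 1.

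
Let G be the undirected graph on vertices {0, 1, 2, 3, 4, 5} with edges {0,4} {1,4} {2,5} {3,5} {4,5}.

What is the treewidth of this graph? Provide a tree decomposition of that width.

Treewidth 1.
One optimal decomposition is:
Bags: B1 = {0, 4}  B2 = {4, 5}  B3 = {2, 5}  B4 = {3, 5}  B5 = {1, 4}
Tree: B1–B2, B2–B3, B2–B4, B2–B5

Each bag holds 2 vertices, so the decomposition has width 1, which upper-bounds the treewidth. Any graph with an edge has treewidth ≥ 1, and G has the edge 4–0. The upper and lower bounds meet at 1, so that is the treewidth.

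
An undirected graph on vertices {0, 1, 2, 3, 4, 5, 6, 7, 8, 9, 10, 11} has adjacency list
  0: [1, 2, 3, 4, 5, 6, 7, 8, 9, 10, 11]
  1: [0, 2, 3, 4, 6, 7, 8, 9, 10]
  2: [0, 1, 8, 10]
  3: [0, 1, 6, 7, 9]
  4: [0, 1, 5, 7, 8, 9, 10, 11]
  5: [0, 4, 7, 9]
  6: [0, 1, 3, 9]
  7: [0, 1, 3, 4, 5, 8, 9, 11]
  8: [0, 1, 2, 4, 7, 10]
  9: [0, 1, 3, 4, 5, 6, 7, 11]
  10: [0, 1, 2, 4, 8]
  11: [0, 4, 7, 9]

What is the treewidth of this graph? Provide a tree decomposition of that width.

Each bag holds 5 vertices, so the decomposition has width 4, which upper-bounds the treewidth. On the other hand G contains the 5-clique {0, 1, 2, 8, 10}. A clique must lie in a single bag of any decomposition, so no decomposition can have width below 4. Therefore the treewidth is 4.

Treewidth 4.
One optimal decomposition is:
Bags: B1 = {0, 1, 4, 7, 9}  B2 = {0, 1, 4, 7, 8}  B3 = {0, 1, 3, 7, 9}  B4 = {0, 4, 7, 9, 11}  B5 = {0, 4, 5, 7, 9}  B6 = {0, 1, 4, 8, 10}  B7 = {0, 1, 2, 8, 10}  B8 = {0, 1, 3, 6, 9}
Tree: B1–B2, B1–B3, B1–B4, B1–B5, B2–B6, B6–B7, B3–B8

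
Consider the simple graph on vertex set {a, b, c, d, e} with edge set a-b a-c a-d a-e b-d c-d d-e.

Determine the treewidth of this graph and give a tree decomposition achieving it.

Treewidth 2.
One such decomposition:
Bags: B1 = {a, d, e}  B2 = {a, b, d}  B3 = {a, c, d}
Tree: B1–B2, B2–B3

The largest bag has 3 vertices, giving width 2; this decomposition certifies tw(G) ≤ 2. Conversely, {a, d, e} is a clique of size 3, and the vertices of any clique must share a bag in every tree decomposition; so some bag has ≥ 3 vertices and tw(G) ≥ 2. Therefore the treewidth is 2.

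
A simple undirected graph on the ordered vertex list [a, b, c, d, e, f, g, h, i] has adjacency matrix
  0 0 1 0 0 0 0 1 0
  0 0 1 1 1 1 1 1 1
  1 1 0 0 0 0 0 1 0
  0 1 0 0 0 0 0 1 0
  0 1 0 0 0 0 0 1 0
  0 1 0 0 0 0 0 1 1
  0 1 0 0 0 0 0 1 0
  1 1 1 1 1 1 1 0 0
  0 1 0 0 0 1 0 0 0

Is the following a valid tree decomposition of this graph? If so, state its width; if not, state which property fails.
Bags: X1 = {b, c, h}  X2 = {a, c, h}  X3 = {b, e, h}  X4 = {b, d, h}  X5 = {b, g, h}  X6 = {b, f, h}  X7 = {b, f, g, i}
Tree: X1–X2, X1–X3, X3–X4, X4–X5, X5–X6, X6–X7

No — bags containing vertex g are not connected in the tree.

A tree decomposition must satisfy three properties: every vertex lies in some bag; for every edge, both endpoints lie together in some bag; and for every vertex, the bags containing it form a connected subtree. Here bags containing vertex g are not connected in the tree, so the decomposition is invalid.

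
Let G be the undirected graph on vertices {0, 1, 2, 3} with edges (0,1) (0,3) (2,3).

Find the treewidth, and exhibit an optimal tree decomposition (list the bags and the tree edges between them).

The largest bag has 2 vertices, giving width 1; this decomposition certifies tw(G) ≤ 1. Since G has at least one edge (e.g. 2–3), it is not an edgeless graph, so tw(G) ≥ 1. Hence tw(G) = 1 exactly.

Treewidth 1.
Bags: B1 = {2, 3}  B2 = {0, 3}  B3 = {0, 1}
Tree: B1–B2, B2–B3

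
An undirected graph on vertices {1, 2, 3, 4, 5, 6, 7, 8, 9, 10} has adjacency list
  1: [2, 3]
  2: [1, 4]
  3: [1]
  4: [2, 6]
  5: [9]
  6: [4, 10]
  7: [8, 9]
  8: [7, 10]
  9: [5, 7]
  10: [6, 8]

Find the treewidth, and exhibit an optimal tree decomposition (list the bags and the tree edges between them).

Treewidth 1.
Bags: B1 = {1, 3}  B2 = {1, 2}  B3 = {2, 4}  B4 = {4, 6}  B5 = {6, 10}  B6 = {8, 10}  B7 = {7, 8}  B8 = {7, 9}  B9 = {5, 9}
Tree: B1–B2, B2–B3, B3–B4, B4–B5, B5–B6, B6–B7, B7–B8, B8–B9

The largest bag has 2 vertices, giving width 1; this decomposition certifies tw(G) ≤ 1. Any graph with an edge has treewidth ≥ 1, and G has the edge 3–1. Hence tw(G) = 1 exactly.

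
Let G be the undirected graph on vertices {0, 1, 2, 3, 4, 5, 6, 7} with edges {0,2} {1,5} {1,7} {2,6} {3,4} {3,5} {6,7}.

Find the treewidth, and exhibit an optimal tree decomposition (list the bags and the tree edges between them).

Treewidth 1.
One such decomposition:
Bags: B1 = {3, 4}  B2 = {3, 5}  B3 = {1, 5}  B4 = {1, 7}  B5 = {6, 7}  B6 = {2, 6}  B7 = {0, 2}
Tree: B1–B2, B2–B3, B3–B4, B4–B5, B5–B6, B6–B7

The largest bag has 2 vertices, giving width 1; this decomposition certifies tw(G) ≤ 1. G has an edge, so its treewidth is at least 1. Combining the bounds, tw(G) = 1.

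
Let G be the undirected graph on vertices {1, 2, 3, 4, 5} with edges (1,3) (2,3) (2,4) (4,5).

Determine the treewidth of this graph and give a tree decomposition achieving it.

Treewidth 1.
One optimal decomposition is:
Bags: B1 = {4, 5}  B2 = {2, 4}  B3 = {2, 3}  B4 = {1, 3}
Tree: B1–B2, B2–B3, B3–B4

Each bag holds 2 vertices, so the decomposition has width 1, which upper-bounds the treewidth. G has an edge, so its treewidth is at least 1. The upper and lower bounds meet at 1, so that is the treewidth.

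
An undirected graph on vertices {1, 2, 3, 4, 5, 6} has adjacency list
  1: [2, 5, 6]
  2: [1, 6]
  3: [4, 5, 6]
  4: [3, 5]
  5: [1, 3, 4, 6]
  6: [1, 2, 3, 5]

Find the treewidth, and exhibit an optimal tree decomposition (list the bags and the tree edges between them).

Treewidth 2.
One such decomposition:
Bags: B1 = {3, 4, 5}  B2 = {3, 5, 6}  B3 = {1, 5, 6}  B4 = {1, 2, 6}
Tree: B1–B2, B2–B3, B3–B4

The largest bag has 3 vertices, giving width 2; this decomposition certifies tw(G) ≤ 2. For the lower bound, the 3 vertices {1, 2, 6} are pairwise adjacent, and any tree decomposition puts a clique entirely inside one bag — forcing width ≥ 2. The upper and lower bounds meet at 2, so that is the treewidth.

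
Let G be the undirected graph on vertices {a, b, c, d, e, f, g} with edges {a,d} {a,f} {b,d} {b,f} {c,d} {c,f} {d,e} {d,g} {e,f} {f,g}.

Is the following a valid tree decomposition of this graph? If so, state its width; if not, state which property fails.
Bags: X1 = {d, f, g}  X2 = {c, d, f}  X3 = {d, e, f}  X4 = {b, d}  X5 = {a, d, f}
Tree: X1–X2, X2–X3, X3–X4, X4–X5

A tree decomposition must satisfy three properties: every vertex lies in some bag; for every edge, both endpoints lie together in some bag; and for every vertex, the bags containing it form a connected subtree. Here edge (f,b) lies in no bag, so the decomposition is invalid.

No — edge (f,b) lies in no bag.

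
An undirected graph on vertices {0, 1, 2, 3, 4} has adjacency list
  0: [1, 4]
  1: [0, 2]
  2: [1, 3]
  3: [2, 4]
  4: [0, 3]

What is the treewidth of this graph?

A width-2 tree decomposition is:
Bags: B1 = {0, 1, 4}  B2 = {1, 2, 4}  B3 = {2, 3, 4}
Tree: B1–B2, B2–B3
The largest bag has 3 vertices, giving width 2; this decomposition certifies tw(G) ≤ 2. For the lower bound, G contains the cycle 4–0–1–2–3–4, so G is not a forest; only forests have treewidth ≤ 1, hence tw(G) ≥ 2. Hence tw(G) = 2 exactly.

2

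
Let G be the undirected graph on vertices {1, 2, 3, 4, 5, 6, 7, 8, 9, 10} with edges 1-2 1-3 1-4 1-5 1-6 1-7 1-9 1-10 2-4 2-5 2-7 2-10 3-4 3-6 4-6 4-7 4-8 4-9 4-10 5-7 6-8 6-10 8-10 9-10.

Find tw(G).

3

A width-3 tree decomposition is:
Bags: B1 = {1, 2, 4, 10}  B2 = {1, 4, 9, 10}  B3 = {1, 4, 6, 10}  B4 = {4, 6, 8, 10}  B5 = {1, 2, 4, 7}  B6 = {1, 2, 5, 7}  B7 = {1, 3, 4, 6}
Tree: B1–B2, B1–B3, B3–B4, B1–B5, B5–B6, B3–B7
Every bag has size at most 4, so the width is 4 − 1 = 3 and tw(G) ≤ 3. On the other hand G contains the 4-clique {4, 6, 8, 10}. A clique must lie in a single bag of any decomposition, so no decomposition can have width below 3. Combining the bounds, tw(G) = 3.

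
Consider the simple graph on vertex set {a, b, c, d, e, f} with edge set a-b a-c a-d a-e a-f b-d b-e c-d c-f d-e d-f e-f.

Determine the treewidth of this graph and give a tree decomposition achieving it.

The largest bag has 4 vertices, giving width 3; this decomposition certifies tw(G) ≤ 3. Conversely, {a, d, e, f} is a clique of size 4, and the vertices of any clique must share a bag in every tree decomposition; so some bag has ≥ 4 vertices and tw(G) ≥ 3. Combining the bounds, tw(G) = 3.

Treewidth 3.
Bags: B1 = {a, d, e, f}  B2 = {a, b, d, e}  B3 = {a, c, d, f}
Tree: B1–B2, B1–B3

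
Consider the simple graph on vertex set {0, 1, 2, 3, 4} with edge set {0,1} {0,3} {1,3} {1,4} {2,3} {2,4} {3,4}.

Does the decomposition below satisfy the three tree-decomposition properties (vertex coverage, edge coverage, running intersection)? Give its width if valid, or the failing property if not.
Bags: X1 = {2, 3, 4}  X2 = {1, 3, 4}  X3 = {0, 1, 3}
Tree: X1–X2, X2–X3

Yes; width 2.

Every vertex of G appears in some bag (union = {0, 1, 2, 3, 4}); every edge is covered by a bag; and for each vertex v the set of bags containing v is connected in the bag tree. The decomposition is therefore valid. The largest bag has 3 vertices, so the width is 2.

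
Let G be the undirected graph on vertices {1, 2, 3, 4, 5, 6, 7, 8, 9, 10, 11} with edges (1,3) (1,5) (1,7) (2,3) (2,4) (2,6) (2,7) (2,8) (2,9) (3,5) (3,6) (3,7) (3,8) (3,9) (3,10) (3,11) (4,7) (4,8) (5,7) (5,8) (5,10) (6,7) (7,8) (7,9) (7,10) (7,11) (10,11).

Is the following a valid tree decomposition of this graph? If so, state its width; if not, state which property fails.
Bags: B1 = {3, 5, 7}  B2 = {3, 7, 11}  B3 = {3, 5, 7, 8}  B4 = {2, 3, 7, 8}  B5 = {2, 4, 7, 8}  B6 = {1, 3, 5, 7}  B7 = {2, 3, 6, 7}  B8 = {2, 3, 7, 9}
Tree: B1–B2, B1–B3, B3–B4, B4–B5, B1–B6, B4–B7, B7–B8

No — vertex 10 appears in no bag.

A tree decomposition must satisfy three properties: every vertex lies in some bag; for every edge, both endpoints lie together in some bag; and for every vertex, the bags containing it form a connected subtree. Here vertex 10 appears in no bag, so the decomposition is invalid.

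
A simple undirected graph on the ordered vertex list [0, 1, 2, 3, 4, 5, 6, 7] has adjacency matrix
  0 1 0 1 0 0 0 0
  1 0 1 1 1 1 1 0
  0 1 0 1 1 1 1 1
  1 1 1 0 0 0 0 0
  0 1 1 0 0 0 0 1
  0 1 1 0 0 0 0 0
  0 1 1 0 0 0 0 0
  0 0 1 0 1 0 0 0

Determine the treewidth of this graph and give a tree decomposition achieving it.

Treewidth 2.
One such decomposition:
Bags: B1 = {1, 2, 4}  B2 = {1, 2, 3}  B3 = {1, 2, 6}  B4 = {2, 4, 7}  B5 = {1, 2, 5}  B6 = {0, 1, 3}
Tree: B1–B2, B2–B3, B1–B4, B3–B5, B2–B6

Each bag holds 3 vertices, so the decomposition has width 2, which upper-bounds the treewidth. On the other hand G contains the 3-clique {0, 1, 3}. A clique must lie in a single bag of any decomposition, so no decomposition can have width below 2. The upper and lower bounds meet at 2, so that is the treewidth.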